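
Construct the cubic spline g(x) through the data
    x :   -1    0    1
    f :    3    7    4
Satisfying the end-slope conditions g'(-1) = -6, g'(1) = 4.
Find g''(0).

-31

Let M_i = g''(x_i). Step sizes h_i = 1, 1; slopes of the chords Δ_i = (y_(i+1) - y_i)/h_i = 4, -3.
  1·M_0 + 4·M_1 + 1·M_2 = 6(Δ_1 - Δ_0) = -42
Clamped end conditions give two more equations: 2h_0·M_0 + h_0·M_1 = 6(Δ_0 - g'(-1)) = 60 and h_1·M_1 + 2h_1·M_2 = 6(g'(1) - Δ_1) = 42.
Solving: M_0 = 91/2, M_1 = -31, M_2 = 73/2.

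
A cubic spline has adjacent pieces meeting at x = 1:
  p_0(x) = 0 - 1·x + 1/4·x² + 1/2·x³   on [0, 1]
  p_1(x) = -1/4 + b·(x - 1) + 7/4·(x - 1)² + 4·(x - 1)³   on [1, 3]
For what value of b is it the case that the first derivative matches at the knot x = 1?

p_0'(x) = -1 + 1/2·x + 3/2·x², so p_0'(1) = 1. On the right, p_1'(1) = b, so b = 1.

1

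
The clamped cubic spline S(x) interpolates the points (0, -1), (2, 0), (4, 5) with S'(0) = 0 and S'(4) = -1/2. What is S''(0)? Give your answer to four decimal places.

With M_i denoting the second derivative at x_i, h_i = 2, 2, and Δ_i = (y_(i+1) − y_i)/h_i = 1/2, 5/2:
  2·M_0 + 8·M_1 + 2·M_2 = 6(Δ_1 - Δ_0) = 12
Clamped end conditions give two more equations: 2h_0·M_0 + h_0·M_1 = 6(Δ_0 - S'(0)) = 3 and h_1·M_1 + 2h_1·M_2 = 6(S'(4) - Δ_1) = -18.
Solving: M_0 = -7/8, M_1 = 13/4, M_2 = -49/8.

-0.8750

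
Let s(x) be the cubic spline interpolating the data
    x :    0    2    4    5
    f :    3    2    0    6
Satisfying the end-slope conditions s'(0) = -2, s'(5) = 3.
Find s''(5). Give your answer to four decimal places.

Put σ_i = s'' at the i-th knot. Here h = (2, 2, 1) and Δ = (-1/2, -1, 6), so the interior equations h_(i-1)·σ_(i-1) + 2(h_(i-1)+h_i)·σ_i + h_i·σ_(i+1) = 6(Δ_i − Δ_(i-1)) read
  2·σ_0 + 8·σ_1 + 2·σ_2 = 6(Δ_1 - Δ_0) = -3
  2·σ_1 + 6·σ_2 + 1·σ_3 = 6(Δ_2 - Δ_1) = 42
Clamped end conditions give two more equations: 2h_0·σ_0 + h_0·σ_1 = 6(Δ_0 - s'(0)) = 9 and h_2·σ_2 + 2h_2·σ_3 = 6(s'(5) - Δ_2) = -18.
Forward elimination and back-substitution give σ_0 = 199/46, σ_1 = -191/46, σ_2 = 248/23, σ_3 = -331/23.

-14.3913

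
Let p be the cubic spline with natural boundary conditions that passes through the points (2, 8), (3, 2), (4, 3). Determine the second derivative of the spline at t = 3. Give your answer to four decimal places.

10.5000

Write m_i for p''(x_i). With h_i = 1, 1 and divided differences Δ_i = -6, 1, the continuity of p' gives the tridiagonal system
  1·m_0 + 4·m_1 + 1·m_2 = 6(Δ_1 - Δ_0) = 42
Natural end conditions: m_0 = m_2 = 0.
Hence m_0 = 0, m_1 = 21/2, m_2 = 0.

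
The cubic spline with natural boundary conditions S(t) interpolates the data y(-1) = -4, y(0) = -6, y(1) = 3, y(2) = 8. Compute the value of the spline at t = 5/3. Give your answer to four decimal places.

Put m_i = S'' at the i-th knot. Here h = (1, 1, 1) and Δ = (-2, 9, 5), so the interior equations h_(i-1)·m_(i-1) + 2(h_(i-1)+h_i)·m_i + h_i·m_(i+1) = 6(Δ_i − Δ_(i-1)) read
  1·m_0 + 4·m_1 + 1·m_2 = 6(Δ_1 - Δ_0) = 66
  1·m_1 + 4·m_2 + 1·m_3 = 6(Δ_2 - Δ_1) = -24
Natural end conditions: m_0 = m_3 = 0.
Hence m_0 = 0, m_1 = 96/5, m_2 = -54/5, m_3 = 0.
On [1, 2], S(t) = 3 + 43/5·(t - 1) - 27/5·(t - 1)² + 9/5·(t - 1)³.
With (t - 1) = 2/3: S(5/3) = 103/15.

6.8667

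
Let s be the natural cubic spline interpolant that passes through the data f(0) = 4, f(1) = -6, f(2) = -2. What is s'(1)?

-3

Write m_i for s''(x_i). With h_i = 1, 1 and divided differences Δ_i = -10, 4, the continuity of s' gives the tridiagonal system
  1·m_0 + 4·m_1 + 1·m_2 = 6(Δ_1 - Δ_0) = 84
Natural end conditions: m_0 = m_2 = 0.
Solving the tridiagonal system: m_0 = 0, m_1 = 21, m_2 = 0.
On [1, 2], s'(t) = b_1 + 2c_1·(t - 1) + 3d_1·(t - 1)² with b_1 = Δ_1 - h_1(2m_1 + m_2)/6 = -3, c_1 = m_1/2 = 21/2, d_1 = (m_2 - m_1)/(6h_1) = -7/2. So s'(1) = -3.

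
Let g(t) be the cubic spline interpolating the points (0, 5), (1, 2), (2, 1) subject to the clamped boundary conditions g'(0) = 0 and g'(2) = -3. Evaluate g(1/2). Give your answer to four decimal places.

3.7813

With σ_i denoting the second derivative at x_i, h_i = 1, 1, and Δ_i = (y_(i+1) − y_i)/h_i = -3, -1:
  1·σ_0 + 4·σ_1 + 1·σ_2 = 6(Δ_1 - Δ_0) = 12
Clamped end conditions give two more equations: 2h_0·σ_0 + h_0·σ_1 = 6(Δ_0 - g'(0)) = -18 and h_1·σ_1 + 2h_1·σ_2 = 6(g'(2) - Δ_1) = -12.
Forward elimination and back-substitution give σ_0 = -27/2, σ_1 = 9, σ_2 = -21/2.
On [0, 1], g(t) = 5 + 0·t - 27/4·t² + 15/4·t³.
With t = 1/2: g(1/2) = 121/32.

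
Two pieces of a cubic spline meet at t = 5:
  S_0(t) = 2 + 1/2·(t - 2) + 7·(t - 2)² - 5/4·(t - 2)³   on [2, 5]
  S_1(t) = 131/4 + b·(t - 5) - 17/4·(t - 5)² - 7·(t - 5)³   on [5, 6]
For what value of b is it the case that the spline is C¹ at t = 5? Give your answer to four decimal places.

8.7500

S_0'(t) = 1/2 + 14·(t - 2) - 15/4·(t - 2)², so S_0'(5) = 35/4. On the right, S_1'(5) = b, so b = 35/4.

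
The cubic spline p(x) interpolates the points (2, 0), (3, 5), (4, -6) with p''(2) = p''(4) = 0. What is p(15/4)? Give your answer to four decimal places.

With σ_i denoting the second derivative at x_i, h_i = 1, 1, and Δ_i = (y_(i+1) − y_i)/h_i = 5, -11:
  1·σ_0 + 4·σ_1 + 1·σ_2 = 6(Δ_1 - Δ_0) = -96
Natural end conditions: σ_0 = σ_2 = 0.
Forward elimination and back-substitution give σ_0 = 0, σ_1 = -24, σ_2 = 0.
On [3, 4], p(x) = 5 - 3·(x - 3) - 12·(x - 3)² + 4·(x - 3)³.
With (x - 3) = 3/4: p(15/4) = -37/16.

-2.3125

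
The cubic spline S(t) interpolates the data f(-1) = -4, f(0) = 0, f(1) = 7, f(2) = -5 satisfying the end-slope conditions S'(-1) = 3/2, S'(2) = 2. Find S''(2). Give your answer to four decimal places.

Let m_i = S''(x_i). Step sizes h_i = 1, 1, 1; slopes of the chords Δ_i = (y_(i+1) - y_i)/h_i = 4, 7, -12.
  1·m_0 + 4·m_1 + 1·m_2 = 6(Δ_1 - Δ_0) = 18
  1·m_1 + 4·m_2 + 1·m_3 = 6(Δ_2 - Δ_1) = -114
Clamped end conditions give two more equations: 2h_0·m_0 + h_0·m_1 = 6(Δ_0 - S'(-1)) = 15 and h_2·m_2 + 2h_2·m_3 = 6(S'(2) - Δ_2) = 84.
Solving the tridiagonal system: m_0 = -16/15, m_1 = 257/15, m_2 = -742/15, m_3 = 1001/15.

66.7333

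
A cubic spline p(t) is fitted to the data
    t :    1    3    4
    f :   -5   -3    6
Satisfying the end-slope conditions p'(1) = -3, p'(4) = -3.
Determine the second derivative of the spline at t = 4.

-44

Put M_i = p'' at the i-th knot. Here h = (2, 1) and Δ = (1, 9), so the interior equations h_(i-1)·M_(i-1) + 2(h_(i-1)+h_i)·M_i + h_i·M_(i+1) = 6(Δ_i − Δ_(i-1)) read
  2·M_0 + 6·M_1 + 1·M_2 = 6(Δ_1 - Δ_0) = 48
Clamped end conditions give two more equations: 2h_0·M_0 + h_0·M_1 = 6(Δ_0 - p'(1)) = 24 and h_1·M_1 + 2h_1·M_2 = 6(p'(4) - Δ_1) = -72.
Hence M_0 = -2, M_1 = 16, M_2 = -44.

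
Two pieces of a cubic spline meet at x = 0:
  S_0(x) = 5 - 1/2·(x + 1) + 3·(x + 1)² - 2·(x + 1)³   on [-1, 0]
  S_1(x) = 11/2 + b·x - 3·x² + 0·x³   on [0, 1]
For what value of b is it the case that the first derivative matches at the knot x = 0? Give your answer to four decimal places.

S_0'(x) = -1/2 + 6·(x + 1) - 6·(x + 1)², so S_0'(0) = -1/2. On the right, S_1'(0) = b, so b = -1/2.

-0.5000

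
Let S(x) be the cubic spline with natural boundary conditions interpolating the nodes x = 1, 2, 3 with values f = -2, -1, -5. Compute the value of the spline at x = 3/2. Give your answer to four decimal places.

-1.0313

Let m_i = S''(x_i). Step sizes h_i = 1, 1; slopes of the chords Δ_i = (y_(i+1) - y_i)/h_i = 1, -4.
  1·m_0 + 4·m_1 + 1·m_2 = 6(Δ_1 - Δ_0) = -30
Natural end conditions: m_0 = m_2 = 0.
Solving the tridiagonal system: m_0 = 0, m_1 = -15/2, m_2 = 0.
On [1, 2], S(x) = -2 + 9/4·(x - 1) + 0·(x - 1)² - 5/4·(x - 1)³.
With (x - 1) = 1/2: S(3/2) = -33/32.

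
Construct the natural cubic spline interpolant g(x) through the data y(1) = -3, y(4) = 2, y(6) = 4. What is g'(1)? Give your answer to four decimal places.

1.8667

Let M_i = g''(x_i). Step sizes h_i = 3, 2; slopes of the chords Δ_i = (y_(i+1) - y_i)/h_i = 5/3, 1.
  3·M_0 + 10·M_1 + 2·M_2 = 6(Δ_1 - Δ_0) = -4
Natural end conditions: M_0 = M_2 = 0.
Solving the tridiagonal system: M_0 = 0, M_1 = -2/5, M_2 = 0.
On [1, 4], g'(x) = b_0 + 2c_0·(x - 1) + 3d_0·(x - 1)² with b_0 = Δ_0 - h_0(2M_0 + M_1)/6 = 28/15, c_0 = M_0/2 = 0, d_0 = (M_1 - M_0)/(6h_0) = -1/45. So g'(1) = 28/15.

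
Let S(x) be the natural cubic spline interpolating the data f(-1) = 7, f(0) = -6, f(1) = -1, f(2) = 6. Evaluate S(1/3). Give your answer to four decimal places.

-5.8642

Write M_i for S''(x_i). With h_i = 1, 1, 1 and divided differences Δ_i = -13, 5, 7, the continuity of S' gives the tridiagonal system
  1·M_0 + 4·M_1 + 1·M_2 = 6(Δ_1 - Δ_0) = 108
  1·M_1 + 4·M_2 + 1·M_3 = 6(Δ_2 - Δ_1) = 12
Natural end conditions: M_0 = M_3 = 0.
Forward elimination and back-substitution give M_0 = 0, M_1 = 28, M_2 = -4, M_3 = 0.
On [0, 1], S(x) = -6 - 11/3·x + 14·x² - 16/3·x³.
With x = 1/3: S(1/3) = -475/81.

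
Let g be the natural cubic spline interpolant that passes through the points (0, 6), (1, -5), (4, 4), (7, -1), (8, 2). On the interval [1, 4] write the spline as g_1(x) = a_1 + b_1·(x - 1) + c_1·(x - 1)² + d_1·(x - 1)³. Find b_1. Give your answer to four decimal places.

Let σ_i = g''(x_i). Step sizes h_i = 1, 3, 3, 1; slopes of the chords Δ_i = (y_(i+1) - y_i)/h_i = -11, 3, -5/3, 3.
  1·σ_0 + 8·σ_1 + 3·σ_2 = 6(Δ_1 - Δ_0) = 84
  3·σ_1 + 12·σ_2 + 3·σ_3 = 6(Δ_2 - Δ_1) = -28
  3·σ_2 + 8·σ_3 + 1·σ_4 = 6(Δ_3 - Δ_2) = 28
Natural end conditions: σ_0 = σ_4 = 0.
Forward elimination and back-substitution give σ_0 = 0, σ_1 = 343/26, σ_2 = -280/39, σ_3 = 161/26, σ_4 = 0.
On [1, 4], with g_1(x) = a_1 + b_1·(x - 1) + c_1·(x - 1)² + d_1·(x - 1)³: c_1 = σ_1/2 = 343/52, d_1 = (σ_2 - σ_1)/(6h_1) = -1589/1404, b_1 = Δ_1 - h_1(2σ_1 + σ_2)/6 = -515/78.

-6.6026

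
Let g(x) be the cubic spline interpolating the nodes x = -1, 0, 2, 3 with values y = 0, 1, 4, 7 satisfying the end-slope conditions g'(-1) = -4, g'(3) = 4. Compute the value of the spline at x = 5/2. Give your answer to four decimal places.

Put σ_i = g'' at the i-th knot. Here h = (1, 2, 1) and Δ = (1, 3/2, 3), so the interior equations h_(i-1)·σ_(i-1) + 2(h_(i-1)+h_i)·σ_i + h_i·σ_(i+1) = 6(Δ_i − Δ_(i-1)) read
  1·σ_0 + 6·σ_1 + 2·σ_2 = 6(Δ_1 - Δ_0) = 3
  2·σ_1 + 6·σ_2 + 1·σ_3 = 6(Δ_2 - Δ_1) = 9
Clamped end conditions give two more equations: 2h_0·σ_0 + h_0·σ_1 = 6(Δ_0 - g'(-1)) = 30 and h_2·σ_2 + 2h_2·σ_3 = 6(g'(3) - Δ_2) = 6.
Solving the tridiagonal system: σ_0 = 577/35, σ_1 = -104/35, σ_2 = 76/35, σ_3 = 67/35.
On [2, 3], g(x) = 4 + 137/70·(x - 2) + 38/35·(x - 2)² - 3/70·(x - 2)³.
With (x - 2) = 1/2: g(5/2) = 2937/560.

5.2446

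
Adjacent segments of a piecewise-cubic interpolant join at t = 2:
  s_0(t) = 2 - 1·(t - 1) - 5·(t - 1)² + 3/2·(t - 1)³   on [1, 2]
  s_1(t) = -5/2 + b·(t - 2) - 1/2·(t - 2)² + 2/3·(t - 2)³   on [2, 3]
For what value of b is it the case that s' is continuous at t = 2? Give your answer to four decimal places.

s_0'(t) = -1 - 10·(t - 1) + 9/2·(t - 1)², so s_0'(2) = -13/2. On the right, s_1'(2) = b, so b = -13/2.

-6.5000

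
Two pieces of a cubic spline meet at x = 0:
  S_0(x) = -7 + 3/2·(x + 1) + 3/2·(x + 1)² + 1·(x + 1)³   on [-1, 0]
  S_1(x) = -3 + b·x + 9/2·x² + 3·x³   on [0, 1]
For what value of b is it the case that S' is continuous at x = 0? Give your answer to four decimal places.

7.5000

S_0'(x) = 3/2 + 3·(x + 1) + 3·(x + 1)², so S_0'(0) = 15/2. On the right, S_1'(0) = b, so b = 15/2.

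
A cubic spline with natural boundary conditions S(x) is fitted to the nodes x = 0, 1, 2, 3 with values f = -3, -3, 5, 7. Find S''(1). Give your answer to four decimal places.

15.2000

Put M_i = S'' at the i-th knot. Here h = (1, 1, 1) and Δ = (0, 8, 2), so the interior equations h_(i-1)·M_(i-1) + 2(h_(i-1)+h_i)·M_i + h_i·M_(i+1) = 6(Δ_i − Δ_(i-1)) read
  1·M_0 + 4·M_1 + 1·M_2 = 6(Δ_1 - Δ_0) = 48
  1·M_1 + 4·M_2 + 1·M_3 = 6(Δ_2 - Δ_1) = -36
Natural end conditions: M_0 = M_3 = 0.
Solving: M_0 = 0, M_1 = 76/5, M_2 = -64/5, M_3 = 0.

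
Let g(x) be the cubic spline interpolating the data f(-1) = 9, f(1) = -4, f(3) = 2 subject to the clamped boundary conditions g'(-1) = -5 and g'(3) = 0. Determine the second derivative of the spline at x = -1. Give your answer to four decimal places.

-8.1250

Write M_i for g''(x_i). With h_i = 2, 2 and divided differences Δ_i = -13/2, 3, the continuity of g' gives the tridiagonal system
  2·M_0 + 8·M_1 + 2·M_2 = 6(Δ_1 - Δ_0) = 57
Clamped end conditions give two more equations: 2h_0·M_0 + h_0·M_1 = 6(Δ_0 - g'(-1)) = -9 and h_1·M_1 + 2h_1·M_2 = 6(g'(3) - Δ_1) = -18.
Solving: M_0 = -65/8, M_1 = 47/4, M_2 = -83/8.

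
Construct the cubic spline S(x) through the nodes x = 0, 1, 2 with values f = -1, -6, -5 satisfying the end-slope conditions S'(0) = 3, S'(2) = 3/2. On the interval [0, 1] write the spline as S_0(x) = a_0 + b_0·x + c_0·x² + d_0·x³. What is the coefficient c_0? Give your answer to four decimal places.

Write M_i for S''(x_i). With h_i = 1, 1 and divided differences Δ_i = -5, 1, the continuity of S' gives the tridiagonal system
  1·M_0 + 4·M_1 + 1·M_2 = 6(Δ_1 - Δ_0) = 36
Clamped end conditions give two more equations: 2h_0·M_0 + h_0·M_1 = 6(Δ_0 - S'(0)) = -48 and h_1·M_1 + 2h_1·M_2 = 6(S'(2) - Δ_1) = 3.
Solving the tridiagonal system: M_0 = -135/4, M_1 = 39/2, M_2 = -33/4.
On [0, 1], with S_0(x) = a_0 + b_0·x + c_0·x² + d_0·x³: c_0 = M_0/2 = -135/8, d_0 = (M_1 - M_0)/(6h_0) = 71/8, b_0 = Δ_0 - h_0(2M_0 + M_1)/6 = 3.

-16.8750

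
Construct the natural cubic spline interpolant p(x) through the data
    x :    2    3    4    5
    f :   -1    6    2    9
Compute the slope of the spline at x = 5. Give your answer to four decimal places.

10.6667

With M_i denoting the second derivative at x_i, h_i = 1, 1, 1, and Δ_i = (y_(i+1) − y_i)/h_i = 7, -4, 7:
  1·M_0 + 4·M_1 + 1·M_2 = 6(Δ_1 - Δ_0) = -66
  1·M_1 + 4·M_2 + 1·M_3 = 6(Δ_2 - Δ_1) = 66
Natural end conditions: M_0 = M_3 = 0.
Solving: M_0 = 0, M_1 = -22, M_2 = 22, M_3 = 0.
On [4, 5], p'(x) = b_2 + 2c_2·(x - 4) + 3d_2·(x - 4)² with b_2 = Δ_2 - h_2(2M_2 + M_3)/6 = -1/3, c_2 = M_2/2 = 11, d_2 = (M_3 - M_2)/(6h_2) = -11/3. So p'(5) = 32/3.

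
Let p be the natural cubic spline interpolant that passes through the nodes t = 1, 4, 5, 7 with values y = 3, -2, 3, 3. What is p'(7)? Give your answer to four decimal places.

-1.9858

With M_i denoting the second derivative at x_i, h_i = 3, 1, 2, and Δ_i = (y_(i+1) − y_i)/h_i = -5/3, 5, 0:
  3·M_0 + 8·M_1 + 1·M_2 = 6(Δ_1 - Δ_0) = 40
  1·M_1 + 6·M_2 + 2·M_3 = 6(Δ_2 - Δ_1) = -30
Natural end conditions: M_0 = M_3 = 0.
Solving: M_0 = 0, M_1 = 270/47, M_2 = -280/47, M_3 = 0.
On [5, 7], p'(t) = b_2 + 2c_2·(t - 5) + 3d_2·(t - 5)² with b_2 = Δ_2 - h_2(2M_2 + M_3)/6 = 560/141, c_2 = M_2/2 = -140/47, d_2 = (M_3 - M_2)/(6h_2) = 70/141. So p'(7) = -280/141.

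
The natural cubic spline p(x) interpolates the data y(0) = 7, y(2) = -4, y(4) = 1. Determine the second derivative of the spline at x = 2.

Let M_i = p''(x_i). Step sizes h_i = 2, 2; slopes of the chords Δ_i = (y_(i+1) - y_i)/h_i = -11/2, 5/2.
  2·M_0 + 8·M_1 + 2·M_2 = 6(Δ_1 - Δ_0) = 48
Natural end conditions: M_0 = M_2 = 0.
Hence M_0 = 0, M_1 = 6, M_2 = 0.

6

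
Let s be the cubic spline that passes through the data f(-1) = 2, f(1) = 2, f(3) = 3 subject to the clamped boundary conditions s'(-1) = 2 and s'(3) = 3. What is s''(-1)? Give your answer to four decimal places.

Put m_i = s'' at the i-th knot. Here h = (2, 2) and Δ = (0, 1/2), so the interior equations h_(i-1)·m_(i-1) + 2(h_(i-1)+h_i)·m_i + h_i·m_(i+1) = 6(Δ_i − Δ_(i-1)) read
  2·m_0 + 8·m_1 + 2·m_2 = 6(Δ_1 - Δ_0) = 3
Clamped end conditions give two more equations: 2h_0·m_0 + h_0·m_1 = 6(Δ_0 - s'(-1)) = -12 and h_1·m_1 + 2h_1·m_2 = 6(s'(3) - Δ_1) = 15.
Solving: m_0 = -25/8, m_1 = 1/4, m_2 = 29/8.

-3.1250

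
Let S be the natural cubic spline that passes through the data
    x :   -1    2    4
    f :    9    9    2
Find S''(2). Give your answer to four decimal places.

Let M_i = S''(x_i). Step sizes h_i = 3, 2; slopes of the chords Δ_i = (y_(i+1) - y_i)/h_i = 0, -7/2.
  3·M_0 + 10·M_1 + 2·M_2 = 6(Δ_1 - Δ_0) = -21
Natural end conditions: M_0 = M_2 = 0.
Forward elimination and back-substitution give M_0 = 0, M_1 = -21/10, M_2 = 0.

-2.1000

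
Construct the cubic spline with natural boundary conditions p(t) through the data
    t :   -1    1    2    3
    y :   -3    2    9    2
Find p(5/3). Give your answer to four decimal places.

7.6795

Write m_i for p''(x_i). With h_i = 2, 1, 1 and divided differences Δ_i = 5/2, 7, -7, the continuity of p' gives the tridiagonal system
  2·m_0 + 6·m_1 + 1·m_2 = 6(Δ_1 - Δ_0) = 27
  1·m_1 + 4·m_2 + 1·m_3 = 6(Δ_2 - Δ_1) = -84
Natural end conditions: m_0 = m_3 = 0.
Forward elimination and back-substitution give m_0 = 0, m_1 = 192/23, m_2 = -531/23, m_3 = 0.
On [1, 2], p(t) = 2 + 371/46·(t - 1) + 96/23·(t - 1)² - 241/46·(t - 1)³.
With (t - 1) = 2/3: p(5/3) = 4769/621.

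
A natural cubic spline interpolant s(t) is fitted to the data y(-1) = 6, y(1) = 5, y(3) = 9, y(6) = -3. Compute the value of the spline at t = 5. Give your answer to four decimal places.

2.8596

Write σ_i for s''(x_i). With h_i = 2, 2, 3 and divided differences Δ_i = -1/2, 2, -4, the continuity of s' gives the tridiagonal system
  2·σ_0 + 8·σ_1 + 2·σ_2 = 6(Δ_1 - Δ_0) = 15
  2·σ_1 + 10·σ_2 + 3·σ_3 = 6(Δ_2 - Δ_1) = -36
Natural end conditions: σ_0 = σ_3 = 0.
Hence σ_0 = 0, σ_1 = 111/38, σ_2 = -159/38, σ_3 = 0.
On [3, 6], s(t) = 9 + 7/38·(t - 3) - 159/76·(t - 3)² + 53/228·(t - 3)³.
With (t - 3) = 2: s(5) = 163/57.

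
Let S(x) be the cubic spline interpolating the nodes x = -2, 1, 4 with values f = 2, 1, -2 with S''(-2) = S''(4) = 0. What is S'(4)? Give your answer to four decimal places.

-1.1667

Write M_i for S''(x_i). With h_i = 3, 3 and divided differences Δ_i = -1/3, -1, the continuity of S' gives the tridiagonal system
  3·M_0 + 12·M_1 + 3·M_2 = 6(Δ_1 - Δ_0) = -4
Natural end conditions: M_0 = M_2 = 0.
Hence M_0 = 0, M_1 = -1/3, M_2 = 0.
On [1, 4], S'(x) = b_1 + 2c_1·(x - 1) + 3d_1·(x - 1)² with b_1 = Δ_1 - h_1(2M_1 + M_2)/6 = -2/3, c_1 = M_1/2 = -1/6, d_1 = (M_2 - M_1)/(6h_1) = 1/54. So S'(4) = -7/6.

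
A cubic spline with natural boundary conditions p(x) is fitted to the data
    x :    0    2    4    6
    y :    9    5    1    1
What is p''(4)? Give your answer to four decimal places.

1.6000

With m_i denoting the second derivative at x_i, h_i = 2, 2, 2, and Δ_i = (y_(i+1) − y_i)/h_i = -2, -2, 0:
  2·m_0 + 8·m_1 + 2·m_2 = 6(Δ_1 - Δ_0) = 0
  2·m_1 + 8·m_2 + 2·m_3 = 6(Δ_2 - Δ_1) = 12
Natural end conditions: m_0 = m_3 = 0.
Solving the tridiagonal system: m_0 = 0, m_1 = -2/5, m_2 = 8/5, m_3 = 0.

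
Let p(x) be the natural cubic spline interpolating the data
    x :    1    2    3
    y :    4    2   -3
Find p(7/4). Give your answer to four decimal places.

Write M_i for p''(x_i). With h_i = 1, 1 and divided differences Δ_i = -2, -5, the continuity of p' gives the tridiagonal system
  1·M_0 + 4·M_1 + 1·M_2 = 6(Δ_1 - Δ_0) = -18
Natural end conditions: M_0 = M_2 = 0.
Solving the tridiagonal system: M_0 = 0, M_1 = -9/2, M_2 = 0.
On [1, 2], p(x) = 4 - 5/4·(x - 1) + 0·(x - 1)² - 3/4·(x - 1)³.
With (x - 1) = 3/4: p(7/4) = 703/256.

2.7461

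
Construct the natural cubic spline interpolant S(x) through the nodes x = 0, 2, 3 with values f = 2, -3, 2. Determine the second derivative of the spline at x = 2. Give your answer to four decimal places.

7.5000

Put σ_i = S'' at the i-th knot. Here h = (2, 1) and Δ = (-5/2, 5), so the interior equations h_(i-1)·σ_(i-1) + 2(h_(i-1)+h_i)·σ_i + h_i·σ_(i+1) = 6(Δ_i − Δ_(i-1)) read
  2·σ_0 + 6·σ_1 + 1·σ_2 = 6(Δ_1 - Δ_0) = 45
Natural end conditions: σ_0 = σ_2 = 0.
Solving the tridiagonal system: σ_0 = 0, σ_1 = 15/2, σ_2 = 0.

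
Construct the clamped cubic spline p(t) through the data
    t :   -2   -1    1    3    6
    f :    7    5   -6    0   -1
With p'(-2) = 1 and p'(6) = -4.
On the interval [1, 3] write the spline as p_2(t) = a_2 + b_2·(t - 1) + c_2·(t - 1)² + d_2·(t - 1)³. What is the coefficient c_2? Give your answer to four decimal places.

4.2252

Put M_i = p'' at the i-th knot. Here h = (1, 2, 2, 3) and Δ = (-2, -11/2, 3, -1/3), so the interior equations h_(i-1)·M_(i-1) + 2(h_(i-1)+h_i)·M_i + h_i·M_(i+1) = 6(Δ_i − Δ_(i-1)) read
  1·M_0 + 6·M_1 + 2·M_2 = 6(Δ_1 - Δ_0) = -21
  2·M_1 + 8·M_2 + 2·M_3 = 6(Δ_2 - Δ_1) = 51
  2·M_2 + 10·M_3 + 3·M_4 = 6(Δ_3 - Δ_2) = -20
Clamped end conditions give two more equations: 2h_0·M_0 + h_0·M_1 = 6(Δ_0 - p'(-2)) = -18 and h_3·M_3 + 2h_3·M_4 = 6(p'(6) - Δ_3) = -22.
Forward elimination and back-substitution give M_0 = -1351/212, M_1 = -557/106, M_2 = 3583/424, M_3 = -323/106, M_4 = -1363/636.
On [1, 3], with p_2(t) = a_2 + b_2·(t - 1) + c_2·(t - 1)² + d_2·(t - 1)³: c_2 = M_2/2 = 3583/848, d_2 = (M_3 - M_2)/(6h_2) = -1625/1696, b_2 = Δ_2 - h_2(2M_2 + M_3)/6 = -343/212.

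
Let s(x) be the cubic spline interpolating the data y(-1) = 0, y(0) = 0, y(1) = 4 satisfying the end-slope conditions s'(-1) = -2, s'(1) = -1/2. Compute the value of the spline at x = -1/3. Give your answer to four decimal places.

-0.6852

Let M_i = s''(x_i). Step sizes h_i = 1, 1; slopes of the chords Δ_i = (y_(i+1) - y_i)/h_i = 0, 4.
  1·M_0 + 4·M_1 + 1·M_2 = 6(Δ_1 - Δ_0) = 24
Clamped end conditions give two more equations: 2h_0·M_0 + h_0·M_1 = 6(Δ_0 - s'(-1)) = 12 and h_1·M_1 + 2h_1·M_2 = 6(s'(1) - Δ_1) = -27.
Solving: M_0 = 3/4, M_1 = 21/2, M_2 = -75/4.
On [-1, 0], s(x) = 0 - 2·(x + 1) + 3/8·(x + 1)² + 13/8·(x + 1)³.
With (x + 1) = 2/3: s(-1/3) = -37/54.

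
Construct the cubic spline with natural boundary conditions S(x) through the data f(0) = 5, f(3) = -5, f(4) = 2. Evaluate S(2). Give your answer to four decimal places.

-5.9722

Put σ_i = S'' at the i-th knot. Here h = (3, 1) and Δ = (-10/3, 7), so the interior equations h_(i-1)·σ_(i-1) + 2(h_(i-1)+h_i)·σ_i + h_i·σ_(i+1) = 6(Δ_i − Δ_(i-1)) read
  3·σ_0 + 8·σ_1 + 1·σ_2 = 6(Δ_1 - Δ_0) = 62
Natural end conditions: σ_0 = σ_2 = 0.
Solving the tridiagonal system: σ_0 = 0, σ_1 = 31/4, σ_2 = 0.
On [0, 3], S(x) = 5 - 173/24·x + 0·x² + 31/72·x³.
With x = 2: S(2) = -215/36.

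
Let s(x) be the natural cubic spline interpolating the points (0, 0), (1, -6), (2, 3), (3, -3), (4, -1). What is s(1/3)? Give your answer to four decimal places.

With M_i denoting the second derivative at x_i, h_i = 1, 1, 1, 1, and Δ_i = (y_(i+1) − y_i)/h_i = -6, 9, -6, 2:
  1·M_0 + 4·M_1 + 1·M_2 = 6(Δ_1 - Δ_0) = 90
  1·M_1 + 4·M_2 + 1·M_3 = 6(Δ_2 - Δ_1) = -90
  1·M_2 + 4·M_3 + 1·M_4 = 6(Δ_3 - Δ_2) = 48
Natural end conditions: M_0 = M_4 = 0.
Solving the tridiagonal system: M_0 = 0, M_1 = 879/28, M_2 = -249/7, M_3 = 585/28, M_4 = 0.
On [0, 1], s(x) = 0 - 629/56·x + 0·x² + 293/56·x³.
With x = 1/3: s(1/3) = -671/189.

-3.5503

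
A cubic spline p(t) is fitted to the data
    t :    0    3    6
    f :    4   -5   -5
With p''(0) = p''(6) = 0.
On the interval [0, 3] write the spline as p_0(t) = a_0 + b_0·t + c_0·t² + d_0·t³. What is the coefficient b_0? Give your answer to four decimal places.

Write m_i for p''(x_i). With h_i = 3, 3 and divided differences Δ_i = -3, 0, the continuity of p' gives the tridiagonal system
  3·m_0 + 12·m_1 + 3·m_2 = 6(Δ_1 - Δ_0) = 18
Natural end conditions: m_0 = m_2 = 0.
Solving the tridiagonal system: m_0 = 0, m_1 = 3/2, m_2 = 0.
On [0, 3], with p_0(t) = a_0 + b_0·t + c_0·t² + d_0·t³: c_0 = m_0/2 = 0, d_0 = (m_1 - m_0)/(6h_0) = 1/12, b_0 = Δ_0 - h_0(2m_0 + m_1)/6 = -15/4.

-3.7500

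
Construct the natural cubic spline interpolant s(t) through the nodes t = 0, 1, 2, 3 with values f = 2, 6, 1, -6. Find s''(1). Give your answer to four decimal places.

-13.6000

Let m_i = s''(x_i). Step sizes h_i = 1, 1, 1; slopes of the chords Δ_i = (y_(i+1) - y_i)/h_i = 4, -5, -7.
  1·m_0 + 4·m_1 + 1·m_2 = 6(Δ_1 - Δ_0) = -54
  1·m_1 + 4·m_2 + 1·m_3 = 6(Δ_2 - Δ_1) = -12
Natural end conditions: m_0 = m_3 = 0.
Solving: m_0 = 0, m_1 = -68/5, m_2 = 2/5, m_3 = 0.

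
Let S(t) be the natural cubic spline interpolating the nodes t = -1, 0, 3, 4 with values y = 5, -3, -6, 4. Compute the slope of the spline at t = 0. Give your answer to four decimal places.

Put σ_i = S'' at the i-th knot. Here h = (1, 3, 1) and Δ = (-8, -1, 10), so the interior equations h_(i-1)·σ_(i-1) + 2(h_(i-1)+h_i)·σ_i + h_i·σ_(i+1) = 6(Δ_i − Δ_(i-1)) read
  1·σ_0 + 8·σ_1 + 3·σ_2 = 6(Δ_1 - Δ_0) = 42
  3·σ_1 + 8·σ_2 + 1·σ_3 = 6(Δ_2 - Δ_1) = 66
Natural end conditions: σ_0 = σ_3 = 0.
Solving the tridiagonal system: σ_0 = 0, σ_1 = 138/55, σ_2 = 402/55, σ_3 = 0.
On [0, 3], S'(t) = b_1 + 2c_1·t + 3d_1·t² with b_1 = Δ_1 - h_1(2σ_1 + σ_2)/6 = -394/55, c_1 = σ_1/2 = 69/55, d_1 = (σ_2 - σ_1)/(6h_1) = 4/15. So S'(0) = -394/55.

-7.1636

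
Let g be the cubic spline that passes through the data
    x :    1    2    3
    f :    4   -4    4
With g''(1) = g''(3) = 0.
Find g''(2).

With σ_i denoting the second derivative at x_i, h_i = 1, 1, and Δ_i = (y_(i+1) − y_i)/h_i = -8, 8:
  1·σ_0 + 4·σ_1 + 1·σ_2 = 6(Δ_1 - Δ_0) = 96
Natural end conditions: σ_0 = σ_2 = 0.
Hence σ_0 = 0, σ_1 = 24, σ_2 = 0.

24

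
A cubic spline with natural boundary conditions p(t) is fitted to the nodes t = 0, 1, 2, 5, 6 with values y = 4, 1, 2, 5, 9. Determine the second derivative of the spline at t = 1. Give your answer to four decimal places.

Let M_i = p''(x_i). Step sizes h_i = 1, 1, 3, 1; slopes of the chords Δ_i = (y_(i+1) - y_i)/h_i = -3, 1, 1, 4.
  1·M_0 + 4·M_1 + 1·M_2 = 6(Δ_1 - Δ_0) = 24
  1·M_1 + 8·M_2 + 3·M_3 = 6(Δ_2 - Δ_1) = 0
  3·M_2 + 8·M_3 + 1·M_4 = 6(Δ_3 - Δ_2) = 18
Natural end conditions: M_0 = M_4 = 0.
Forward elimination and back-substitution give M_0 = 0, M_1 = 687/106, M_2 = -102/53, M_3 = 315/106, M_4 = 0.

6.4811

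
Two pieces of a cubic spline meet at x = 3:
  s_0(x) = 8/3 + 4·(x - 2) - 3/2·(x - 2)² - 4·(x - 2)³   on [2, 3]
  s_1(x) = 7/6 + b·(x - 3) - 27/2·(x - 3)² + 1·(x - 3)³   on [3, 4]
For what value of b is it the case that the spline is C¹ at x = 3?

s_0'(x) = 4 - 3·(x - 2) - 12·(x - 2)², so s_0'(3) = -11. On the right, s_1'(3) = b, so b = -11.

-11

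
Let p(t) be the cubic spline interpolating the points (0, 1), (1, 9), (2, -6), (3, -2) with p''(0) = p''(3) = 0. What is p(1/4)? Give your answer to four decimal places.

Write m_i for p''(x_i). With h_i = 1, 1, 1 and divided differences Δ_i = 8, -15, 4, the continuity of p' gives the tridiagonal system
  1·m_0 + 4·m_1 + 1·m_2 = 6(Δ_1 - Δ_0) = -138
  1·m_1 + 4·m_2 + 1·m_3 = 6(Δ_2 - Δ_1) = 114
Natural end conditions: m_0 = m_3 = 0.
Hence m_0 = 0, m_1 = -222/5, m_2 = 198/5, m_3 = 0.
On [0, 1], p(t) = 1 + 77/5·t + 0·t² - 37/5·t³.
With t = 1/4: p(1/4) = 303/64.

4.7344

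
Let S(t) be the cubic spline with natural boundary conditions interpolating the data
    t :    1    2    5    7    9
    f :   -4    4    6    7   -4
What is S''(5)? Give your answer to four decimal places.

Write M_i for S''(x_i). With h_i = 1, 3, 2, 2 and divided differences Δ_i = 8, 2/3, 1/2, -11/2, the continuity of S' gives the tridiagonal system
  1·M_0 + 8·M_1 + 3·M_2 = 6(Δ_1 - Δ_0) = -44
  3·M_1 + 10·M_2 + 2·M_3 = 6(Δ_2 - Δ_1) = -1
  2·M_2 + 8·M_3 + 2·M_4 = 6(Δ_3 - Δ_2) = -36
Natural end conditions: M_0 = M_4 = 0.
Solving the tridiagonal system: M_0 = 0, M_1 = -442/67, M_2 = 196/67, M_3 = -701/134, M_4 = 0.

2.9254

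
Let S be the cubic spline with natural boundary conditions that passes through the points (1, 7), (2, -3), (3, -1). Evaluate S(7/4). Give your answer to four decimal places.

-1.4844

Put M_i = S'' at the i-th knot. Here h = (1, 1) and Δ = (-10, 2), so the interior equations h_(i-1)·M_(i-1) + 2(h_(i-1)+h_i)·M_i + h_i·M_(i+1) = 6(Δ_i − Δ_(i-1)) read
  1·M_0 + 4·M_1 + 1·M_2 = 6(Δ_1 - Δ_0) = 72
Natural end conditions: M_0 = M_2 = 0.
Hence M_0 = 0, M_1 = 18, M_2 = 0.
On [1, 2], S(x) = 7 - 13·(x - 1) + 0·(x - 1)² + 3·(x - 1)³.
With (x - 1) = 3/4: S(7/4) = -95/64.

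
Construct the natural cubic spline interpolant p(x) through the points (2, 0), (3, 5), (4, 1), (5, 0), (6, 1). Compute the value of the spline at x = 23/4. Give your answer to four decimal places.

0.7123

Write m_i for p''(x_i). With h_i = 1, 1, 1, 1 and divided differences Δ_i = 5, -4, -1, 1, the continuity of p' gives the tridiagonal system
  1·m_0 + 4·m_1 + 1·m_2 = 6(Δ_1 - Δ_0) = -54
  1·m_1 + 4·m_2 + 1·m_3 = 6(Δ_2 - Δ_1) = 18
  1·m_2 + 4·m_3 + 1·m_4 = 6(Δ_3 - Δ_2) = 12
Natural end conditions: m_0 = m_4 = 0.
Hence m_0 = 0, m_1 = -435/28, m_2 = 57/7, m_3 = 27/28, m_4 = 0.
On [5, 6], p(x) = 0 + 19/28·(x - 5) + 27/56·(x - 5)² - 9/56·(x - 5)³.
With (x - 5) = 3/4: p(23/4) = 2553/3584.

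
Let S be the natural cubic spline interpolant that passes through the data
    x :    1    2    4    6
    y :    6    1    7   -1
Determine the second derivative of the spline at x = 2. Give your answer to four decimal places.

With σ_i denoting the second derivative at x_i, h_i = 1, 2, 2, and Δ_i = (y_(i+1) − y_i)/h_i = -5, 3, -4:
  1·σ_0 + 6·σ_1 + 2·σ_2 = 6(Δ_1 - Δ_0) = 48
  2·σ_1 + 8·σ_2 + 2·σ_3 = 6(Δ_2 - Δ_1) = -42
Natural end conditions: σ_0 = σ_3 = 0.
Solving: σ_0 = 0, σ_1 = 117/11, σ_2 = -87/11, σ_3 = 0.

10.6364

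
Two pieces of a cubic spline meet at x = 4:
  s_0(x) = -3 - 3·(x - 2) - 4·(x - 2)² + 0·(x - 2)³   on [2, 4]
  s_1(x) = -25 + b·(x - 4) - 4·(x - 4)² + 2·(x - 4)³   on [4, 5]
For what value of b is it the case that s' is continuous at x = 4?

s_0'(x) = -3 - 8·(x - 2) + 0·(x - 2)², so s_0'(4) = -19. On the right, s_1'(4) = b, so b = -19.

-19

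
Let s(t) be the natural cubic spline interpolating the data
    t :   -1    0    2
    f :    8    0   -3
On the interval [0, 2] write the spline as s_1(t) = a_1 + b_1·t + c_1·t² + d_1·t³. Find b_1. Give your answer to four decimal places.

Put σ_i = s'' at the i-th knot. Here h = (1, 2) and Δ = (-8, -3/2), so the interior equations h_(i-1)·σ_(i-1) + 2(h_(i-1)+h_i)·σ_i + h_i·σ_(i+1) = 6(Δ_i − Δ_(i-1)) read
  1·σ_0 + 6·σ_1 + 2·σ_2 = 6(Δ_1 - Δ_0) = 39
Natural end conditions: σ_0 = σ_2 = 0.
Forward elimination and back-substitution give σ_0 = 0, σ_1 = 13/2, σ_2 = 0.
On [0, 2], with s_1(t) = a_1 + b_1·t + c_1·t² + d_1·t³: c_1 = σ_1/2 = 13/4, d_1 = (σ_2 - σ_1)/(6h_1) = -13/24, b_1 = Δ_1 - h_1(2σ_1 + σ_2)/6 = -35/6.

-5.8333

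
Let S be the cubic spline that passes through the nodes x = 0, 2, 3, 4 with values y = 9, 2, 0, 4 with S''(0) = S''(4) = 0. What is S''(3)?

Write m_i for S''(x_i). With h_i = 2, 1, 1 and divided differences Δ_i = -7/2, -2, 4, the continuity of S' gives the tridiagonal system
  2·m_0 + 6·m_1 + 1·m_2 = 6(Δ_1 - Δ_0) = 9
  1·m_1 + 4·m_2 + 1·m_3 = 6(Δ_2 - Δ_1) = 36
Natural end conditions: m_0 = m_3 = 0.
Hence m_0 = 0, m_1 = 0, m_2 = 9, m_3 = 0.

9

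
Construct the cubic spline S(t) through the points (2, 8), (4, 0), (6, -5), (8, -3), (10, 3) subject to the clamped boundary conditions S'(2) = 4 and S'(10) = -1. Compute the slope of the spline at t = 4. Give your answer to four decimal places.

Write σ_i for S''(x_i). With h_i = 2, 2, 2, 2 and divided differences Δ_i = -4, -5/2, 1, 3, the continuity of S' gives the tridiagonal system
  2·σ_0 + 8·σ_1 + 2·σ_2 = 6(Δ_1 - Δ_0) = 9
  2·σ_1 + 8·σ_2 + 2·σ_3 = 6(Δ_2 - Δ_1) = 21
  2·σ_2 + 8·σ_3 + 2·σ_4 = 6(Δ_3 - Δ_2) = 12
Clamped end conditions give two more equations: 2h_0·σ_0 + h_0·σ_1 = 6(Δ_0 - S'(2)) = -48 and h_3·σ_3 + 2h_3·σ_4 = 6(S'(10) - Δ_3) = -24.
Forward elimination and back-substitution give σ_0 = -1597/112, σ_1 = 253/56, σ_2 = 11/16, σ_3 = 181/56, σ_4 = -853/112.
On [4, 6], S'(t) = b_1 + 2c_1·(t - 4) + 3d_1·(t - 4)² with b_1 = Δ_1 - h_1(2σ_1 + σ_2)/6 = -643/112, c_1 = σ_1/2 = 253/112, d_1 = (σ_2 - σ_1)/(6h_1) = -143/448. So S'(4) = -643/112.

-5.7411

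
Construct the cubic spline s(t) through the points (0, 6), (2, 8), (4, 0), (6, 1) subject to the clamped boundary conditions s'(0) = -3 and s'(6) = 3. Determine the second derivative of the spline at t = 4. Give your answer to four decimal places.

4.9000

Put M_i = s'' at the i-th knot. Here h = (2, 2, 2) and Δ = (1, -4, 1/2), so the interior equations h_(i-1)·M_(i-1) + 2(h_(i-1)+h_i)·M_i + h_i·M_(i+1) = 6(Δ_i − Δ_(i-1)) read
  2·M_0 + 8·M_1 + 2·M_2 = 6(Δ_1 - Δ_0) = -30
  2·M_1 + 8·M_2 + 2·M_3 = 6(Δ_2 - Δ_1) = 27
Clamped end conditions give two more equations: 2h_0·M_0 + h_0·M_1 = 6(Δ_0 - s'(0)) = 24 and h_2·M_2 + 2h_2·M_3 = 6(s'(6) - Δ_2) = 15.
Forward elimination and back-substitution give M_0 = 97/10, M_1 = -37/5, M_2 = 49/10, M_3 = 13/10.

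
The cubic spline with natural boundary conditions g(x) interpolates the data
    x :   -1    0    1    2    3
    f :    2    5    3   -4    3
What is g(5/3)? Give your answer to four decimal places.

-2.5410

Let M_i = g''(x_i). Step sizes h_i = 1, 1, 1, 1; slopes of the chords Δ_i = (y_(i+1) - y_i)/h_i = 3, -2, -7, 7.
  1·M_0 + 4·M_1 + 1·M_2 = 6(Δ_1 - Δ_0) = -30
  1·M_1 + 4·M_2 + 1·M_3 = 6(Δ_2 - Δ_1) = -30
  1·M_2 + 4·M_3 + 1·M_4 = 6(Δ_3 - Δ_2) = 84
Natural end conditions: M_0 = M_4 = 0.
Hence M_0 = 0, M_1 = -123/28, M_2 = -87/7, M_3 = 675/28, M_4 = 0.
On [1, 2], g(x) = 3 - 55/8·(x - 1) - 87/14·(x - 1)² + 341/56·(x - 1)³.
With (x - 1) = 2/3: g(5/3) = -1921/756.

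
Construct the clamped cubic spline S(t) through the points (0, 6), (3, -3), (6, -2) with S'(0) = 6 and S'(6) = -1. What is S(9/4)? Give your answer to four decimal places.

0.6211

Put σ_i = S'' at the i-th knot. Here h = (3, 3) and Δ = (-3, 1/3), so the interior equations h_(i-1)·σ_(i-1) + 2(h_(i-1)+h_i)·σ_i + h_i·σ_(i+1) = 6(Δ_i − Δ_(i-1)) read
  3·σ_0 + 12·σ_1 + 3·σ_2 = 6(Δ_1 - Δ_0) = 20
Clamped end conditions give two more equations: 2h_0·σ_0 + h_0·σ_1 = 6(Δ_0 - S'(0)) = -54 and h_1·σ_1 + 2h_1·σ_2 = 6(S'(6) - Δ_1) = -8.
Hence σ_0 = -71/6, σ_1 = 17/3, σ_2 = -25/6.
On [0, 3], S(t) = 6 + 6·t - 71/12·t² + 35/36·t³.
With t = 9/4: S(9/4) = 159/256.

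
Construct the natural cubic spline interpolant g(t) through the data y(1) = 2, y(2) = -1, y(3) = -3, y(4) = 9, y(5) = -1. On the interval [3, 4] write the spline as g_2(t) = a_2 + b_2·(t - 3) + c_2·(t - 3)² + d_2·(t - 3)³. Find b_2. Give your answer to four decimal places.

Let σ_i = g''(x_i). Step sizes h_i = 1, 1, 1, 1; slopes of the chords Δ_i = (y_(i+1) - y_i)/h_i = -3, -2, 12, -10.
  1·σ_0 + 4·σ_1 + 1·σ_2 = 6(Δ_1 - Δ_0) = 6
  1·σ_1 + 4·σ_2 + 1·σ_3 = 6(Δ_2 - Δ_1) = 84
  1·σ_2 + 4·σ_3 + 1·σ_4 = 6(Δ_3 - Δ_2) = -132
Natural end conditions: σ_0 = σ_4 = 0.
Solving: σ_0 = 0, σ_1 = -27/4, σ_2 = 33, σ_3 = -165/4, σ_4 = 0.
On [3, 4], with g_2(t) = a_2 + b_2·(t - 3) + c_2·(t - 3)² + d_2·(t - 3)³: c_2 = σ_2/2 = 33/2, d_2 = (σ_3 - σ_2)/(6h_2) = -99/8, b_2 = Δ_2 - h_2(2σ_2 + σ_3)/6 = 63/8.

7.8750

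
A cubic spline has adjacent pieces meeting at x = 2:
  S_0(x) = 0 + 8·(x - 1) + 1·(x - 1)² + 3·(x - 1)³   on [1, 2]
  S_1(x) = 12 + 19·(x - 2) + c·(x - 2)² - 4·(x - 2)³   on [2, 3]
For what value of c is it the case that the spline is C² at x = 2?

10

S_0''(x) = 2 + 18·(x - 1), so S_0''(2) = 20. On the right, S_1''(2) = 2c, so c = 10.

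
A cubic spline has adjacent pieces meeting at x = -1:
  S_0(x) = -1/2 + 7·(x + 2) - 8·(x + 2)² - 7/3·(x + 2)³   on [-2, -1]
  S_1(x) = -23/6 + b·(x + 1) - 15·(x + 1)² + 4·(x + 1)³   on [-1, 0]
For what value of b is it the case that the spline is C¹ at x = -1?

-16

S_0'(x) = 7 - 16·(x + 2) - 7·(x + 2)², so S_0'(-1) = -16. On the right, S_1'(-1) = b, so b = -16.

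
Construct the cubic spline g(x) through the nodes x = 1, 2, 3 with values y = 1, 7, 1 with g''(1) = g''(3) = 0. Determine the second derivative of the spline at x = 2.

Let m_i = g''(x_i). Step sizes h_i = 1, 1; slopes of the chords Δ_i = (y_(i+1) - y_i)/h_i = 6, -6.
  1·m_0 + 4·m_1 + 1·m_2 = 6(Δ_1 - Δ_0) = -72
Natural end conditions: m_0 = m_2 = 0.
Hence m_0 = 0, m_1 = -18, m_2 = 0.

-18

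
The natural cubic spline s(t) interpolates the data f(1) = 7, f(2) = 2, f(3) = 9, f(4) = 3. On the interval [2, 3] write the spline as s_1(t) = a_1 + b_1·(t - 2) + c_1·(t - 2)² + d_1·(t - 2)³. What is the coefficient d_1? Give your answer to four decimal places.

With σ_i denoting the second derivative at x_i, h_i = 1, 1, 1, and Δ_i = (y_(i+1) − y_i)/h_i = -5, 7, -6:
  1·σ_0 + 4·σ_1 + 1·σ_2 = 6(Δ_1 - Δ_0) = 72
  1·σ_1 + 4·σ_2 + 1·σ_3 = 6(Δ_2 - Δ_1) = -78
Natural end conditions: σ_0 = σ_3 = 0.
Solving: σ_0 = 0, σ_1 = 122/5, σ_2 = -128/5, σ_3 = 0.
On [2, 3], with s_1(t) = a_1 + b_1·(t - 2) + c_1·(t - 2)² + d_1·(t - 2)³: c_1 = σ_1/2 = 61/5, d_1 = (σ_2 - σ_1)/(6h_1) = -25/3, b_1 = Δ_1 - h_1(2σ_1 + σ_2)/6 = 47/15.

-8.3333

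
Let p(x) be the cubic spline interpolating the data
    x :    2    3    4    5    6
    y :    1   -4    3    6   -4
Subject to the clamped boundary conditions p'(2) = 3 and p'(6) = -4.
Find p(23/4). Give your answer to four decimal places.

With M_i denoting the second derivative at x_i, h_i = 1, 1, 1, 1, and Δ_i = (y_(i+1) − y_i)/h_i = -5, 7, 3, -10:
  1·M_0 + 4·M_1 + 1·M_2 = 6(Δ_1 - Δ_0) = 72
  1·M_1 + 4·M_2 + 1·M_3 = 6(Δ_2 - Δ_1) = -24
  1·M_2 + 4·M_3 + 1·M_4 = 6(Δ_3 - Δ_2) = -78
Clamped end conditions give two more equations: 2h_0·M_0 + h_0·M_1 = 6(Δ_0 - p'(2)) = -48 and h_3·M_3 + 2h_3·M_4 = 6(p'(6) - Δ_3) = 36.
Hence M_0 = -271/7, M_1 = 206/7, M_2 = -7, M_3 = -178/7, M_4 = 215/7.
On [5, 6], p(x) = 6 - 93/14·(x - 5) - 89/7·(x - 5)² + 131/14·(x - 5)³.
With (x - 5) = 3/4: p(23/4) = -1959/896.

-2.1864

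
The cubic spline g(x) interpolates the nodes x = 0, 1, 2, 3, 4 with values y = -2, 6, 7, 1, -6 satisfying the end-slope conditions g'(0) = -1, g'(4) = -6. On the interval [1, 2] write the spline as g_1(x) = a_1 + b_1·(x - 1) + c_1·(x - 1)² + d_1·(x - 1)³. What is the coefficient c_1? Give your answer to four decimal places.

-9.0357

With m_i denoting the second derivative at x_i, h_i = 1, 1, 1, 1, and Δ_i = (y_(i+1) − y_i)/h_i = 8, 1, -6, -7:
  1·m_0 + 4·m_1 + 1·m_2 = 6(Δ_1 - Δ_0) = -42
  1·m_1 + 4·m_2 + 1·m_3 = 6(Δ_2 - Δ_1) = -42
  1·m_2 + 4·m_3 + 1·m_4 = 6(Δ_3 - Δ_2) = -6
Clamped end conditions give two more equations: 2h_0·m_0 + h_0·m_1 = 6(Δ_0 - g'(0)) = 54 and h_3·m_3 + 2h_3·m_4 = 6(g'(4) - Δ_3) = 6.
Forward elimination and back-substitution give m_0 = 1009/28, m_1 = -253/14, m_2 = -23/4, m_3 = -13/14, m_4 = 97/28.
On [1, 2], with g_1(x) = a_1 + b_1·(x - 1) + c_1·(x - 1)² + d_1·(x - 1)³: c_1 = m_1/2 = -253/28, d_1 = (m_2 - m_1)/(6h_1) = 115/56, b_1 = Δ_1 - h_1(2m_1 + m_2)/6 = 447/56.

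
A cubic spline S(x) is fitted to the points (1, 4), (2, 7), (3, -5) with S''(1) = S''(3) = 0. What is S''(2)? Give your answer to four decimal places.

With σ_i denoting the second derivative at x_i, h_i = 1, 1, and Δ_i = (y_(i+1) − y_i)/h_i = 3, -12:
  1·σ_0 + 4·σ_1 + 1·σ_2 = 6(Δ_1 - Δ_0) = -90
Natural end conditions: σ_0 = σ_2 = 0.
Hence σ_0 = 0, σ_1 = -45/2, σ_2 = 0.

-22.5000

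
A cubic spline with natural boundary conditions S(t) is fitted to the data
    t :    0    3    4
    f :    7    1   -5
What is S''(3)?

Put m_i = S'' at the i-th knot. Here h = (3, 1) and Δ = (-2, -6), so the interior equations h_(i-1)·m_(i-1) + 2(h_(i-1)+h_i)·m_i + h_i·m_(i+1) = 6(Δ_i − Δ_(i-1)) read
  3·m_0 + 8·m_1 + 1·m_2 = 6(Δ_1 - Δ_0) = -24
Natural end conditions: m_0 = m_2 = 0.
Solving the tridiagonal system: m_0 = 0, m_1 = -3, m_2 = 0.

-3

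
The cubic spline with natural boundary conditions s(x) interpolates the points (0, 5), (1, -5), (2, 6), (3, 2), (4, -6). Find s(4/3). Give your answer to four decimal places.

With M_i denoting the second derivative at x_i, h_i = 1, 1, 1, 1, and Δ_i = (y_(i+1) − y_i)/h_i = -10, 11, -4, -8:
  1·M_0 + 4·M_1 + 1·M_2 = 6(Δ_1 - Δ_0) = 126
  1·M_1 + 4·M_2 + 1·M_3 = 6(Δ_2 - Δ_1) = -90
  1·M_2 + 4·M_3 + 1·M_4 = 6(Δ_3 - Δ_2) = -24
Natural end conditions: M_0 = M_4 = 0.
Solving: M_0 = 0, M_1 = 159/4, M_2 = -33, M_3 = 9/4, M_4 = 0.
On [1, 2], s(x) = -5 + 13/4·(x - 1) + 159/8·(x - 1)² - 97/8·(x - 1)³.
With (x - 1) = 1/3: s(4/3) = -233/108.

-2.1574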